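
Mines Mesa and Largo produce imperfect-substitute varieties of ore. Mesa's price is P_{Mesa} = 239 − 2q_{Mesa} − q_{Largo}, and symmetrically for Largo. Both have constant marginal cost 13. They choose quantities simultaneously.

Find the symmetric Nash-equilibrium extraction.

45.2

Mine Mesa's profit: π = q_{Mesa}(239 − 2q_{Mesa} − q_{Largo}) − 13q_{Mesa}.
∂π/∂q_{Mesa} = 226 − 4q_{Mesa} − q_{Largo} = 0 ⇒ q_{Mesa} = 56.5 − 0.25q_{Largo}.
Setting q_{Mesa} = q_{Largo} in the reaction function: q_{Mesa} = 56.5 − 0.25q_{Mesa}, so q_{Mesa} = 56.5 / 1.25 = 45.2.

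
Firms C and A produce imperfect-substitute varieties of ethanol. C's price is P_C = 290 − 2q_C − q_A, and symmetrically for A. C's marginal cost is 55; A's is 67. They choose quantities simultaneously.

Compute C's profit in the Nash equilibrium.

Firm C's profit: π = q_C(290 − 2q_C − q_A) − 55q_C.
∂π/∂q_C = 235 − 4q_C − q_A = 0 ⇒ q_C = 58.75 − 0.25q_A.
Similarly q_A = 55.75 − 0.25q_C.
Substituting the second reaction function into the first: q_C = 58.75 − 0.25(55.75 − 0.25q_C), which gives 0.9375q_C = 44.8125 ⇒ q_C = 47.8.
Then q_A = 55.75 − 0.25·47.8 = 43.8.
P_C = 290 − 2·47.8 − 43.8 = 150.6.
Profit = (150.6 − 55)·47.8 = 4569.68.

4569.68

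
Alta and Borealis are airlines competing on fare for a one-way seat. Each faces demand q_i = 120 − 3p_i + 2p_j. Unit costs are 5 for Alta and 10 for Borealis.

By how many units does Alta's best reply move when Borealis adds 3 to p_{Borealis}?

Alta's profit: π = (p_{Alta} − 5)(120 − 3p_{Alta} + 2p_{Borealis}).
∂π/∂p_{Alta} = 135 − 6p_{Alta} + 2p_{Borealis} = 0 ⇒ p_{Alta} = 22.5 + (1/3)p_{Borealis}.
The reaction-function slope is 1/3, so a 3-unit rise in p_{Borealis} moves p_{Alta} by 1/3 × 3 = 1. Alta's best response rises — the actions are strategic complements.

1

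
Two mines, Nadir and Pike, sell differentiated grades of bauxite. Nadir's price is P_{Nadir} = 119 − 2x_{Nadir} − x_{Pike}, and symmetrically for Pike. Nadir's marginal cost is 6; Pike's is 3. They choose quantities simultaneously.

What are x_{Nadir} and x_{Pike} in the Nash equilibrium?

Mine Nadir's profit: π = x_{Nadir}(119 − 2x_{Nadir} − x_{Pike}) − 6x_{Nadir}.
∂π/∂x_{Nadir} = 113 − 4x_{Nadir} − x_{Pike} = 0 ⇒ x_{Nadir} = 28.25 − 0.25x_{Pike}.
Similarly x_{Pike} = 29 − 0.25x_{Nadir}.
Plugging x_{Pike} into Nadir's best response: x_{Nadir} = 28.25 − 0.25(29 − 0.25x_{Nadir}) ⇒ 0.9375x_{Nadir} = 21, so x_{Nadir} = 22.4.
Then x_{Pike} = 29 − 0.25·22.4 = 23.4.

22.4, 23.4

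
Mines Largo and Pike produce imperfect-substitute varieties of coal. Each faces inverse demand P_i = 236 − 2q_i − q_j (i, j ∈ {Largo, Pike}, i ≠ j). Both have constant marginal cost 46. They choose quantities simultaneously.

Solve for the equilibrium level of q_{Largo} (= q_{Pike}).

38

Mine Largo's profit: π = q_{Largo}(236 − 2q_{Largo} − q_{Pike}) − 46q_{Largo}.
∂π/∂q_{Largo} = 190 − 4q_{Largo} − q_{Pike} = 0 ⇒ q_{Largo} = 47.5 − 0.25q_{Pike}.
By symmetry q_{Pike} = q_{Largo}; substituting into the reaction function, 1.25q_{Largo} = 47.5 and q_{Largo} = 38.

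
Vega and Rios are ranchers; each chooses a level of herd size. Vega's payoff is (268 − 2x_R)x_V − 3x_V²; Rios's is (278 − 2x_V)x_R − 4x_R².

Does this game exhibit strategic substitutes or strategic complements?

Expanding Vega's payoff: 268x_V − 2x_Rx_V − 3x_V².
∂π/∂x_V = 268 − 2x_R − 6x_V = 0, so x_V = 134/3 − (1/3)x_R.
The best-response slope dx_V/dx_R = −1/3 < 0: the reaction function is downward-sloping, so the choices are strategic substitutes.

strategic substitutes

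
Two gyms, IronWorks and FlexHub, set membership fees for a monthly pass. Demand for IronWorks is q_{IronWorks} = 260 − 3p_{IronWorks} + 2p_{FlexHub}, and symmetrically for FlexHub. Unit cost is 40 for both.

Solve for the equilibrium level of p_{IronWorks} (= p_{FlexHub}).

IronWorks's profit: π = (p_{IronWorks} − 40)(260 − 3p_{IronWorks} + 2p_{FlexHub}).
∂π/∂p_{IronWorks} = 380 − 6p_{IronWorks} + 2p_{FlexHub} = 0 ⇒ p_{IronWorks} = 190/3 + (1/3)p_{FlexHub}.
The game is symmetric, so in equilibrium p_{FlexHub} = p_{IronWorks}: the reaction function gives (2/3)p_{IronWorks} = 190/3, hence p_{IronWorks} = 95.

95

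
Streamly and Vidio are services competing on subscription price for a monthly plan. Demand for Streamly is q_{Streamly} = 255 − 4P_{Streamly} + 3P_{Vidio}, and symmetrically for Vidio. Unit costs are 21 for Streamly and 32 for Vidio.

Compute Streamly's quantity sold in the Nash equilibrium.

196.8

Streamly's profit: π = (P_{Streamly} − 21)(255 − 4P_{Streamly} + 3P_{Vidio}).
∂π/∂P_{Streamly} = 339 − 8P_{Streamly} + 3P_{Vidio} = 0 ⇒ P_{Streamly} = 42.375 + 0.375P_{Vidio}.
Similarly P_{Vidio} = 47.875 + 0.375P_{Streamly}.
Plugging P_{Vidio} into Streamly's best response: P_{Streamly} = 42.375 + 0.375(47.875 + 0.375P_{Streamly}) ⇒ (55/64)P_{Streamly} = 3861/64, so P_{Streamly} = 70.2.
Then P_{Vidio} = 47.875 + 0.375·70.2 = 74.2.
q_{Streamly} = 255 − 4·70.2 + 3·74.2 = 196.8.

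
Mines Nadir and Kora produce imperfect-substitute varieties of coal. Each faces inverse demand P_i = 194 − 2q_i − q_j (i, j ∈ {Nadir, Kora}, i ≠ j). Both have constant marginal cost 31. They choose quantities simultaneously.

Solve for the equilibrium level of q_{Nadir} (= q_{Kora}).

32.6

Mine Nadir's profit: π = q_{Nadir}(194 − 2q_{Nadir} − q_{Kora}) − 31q_{Nadir}.
∂π/∂q_{Nadir} = 163 − 4q_{Nadir} − q_{Kora} = 0 ⇒ q_{Nadir} = 40.75 − 0.25q_{Kora}.
By symmetry q_{Kora} = q_{Nadir}; substituting into the reaction function, 1.25q_{Nadir} = 40.75 and q_{Nadir} = 32.6.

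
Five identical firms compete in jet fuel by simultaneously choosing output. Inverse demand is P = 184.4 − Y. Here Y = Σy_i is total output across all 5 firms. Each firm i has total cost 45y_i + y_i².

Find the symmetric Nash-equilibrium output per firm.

A representative firm's profit is π_i = y_i(184.4 − Y) − 45y_i − y_i², with Y = y_i + Σ_{j≠i} y_j.
First-order condition: 139.4 − 4y_i − Σ_{j≠i} y_j = 0.
Imposing symmetry (y_j = y for all j) turns Σ_{j≠i} y_j into 4y, so 139.4 = 8y and y = 17.425.

17.425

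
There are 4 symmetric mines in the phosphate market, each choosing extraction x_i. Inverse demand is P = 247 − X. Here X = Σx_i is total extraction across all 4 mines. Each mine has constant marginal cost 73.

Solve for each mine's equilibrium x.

A representative mine's profit is π_i = x_i(247 − X) − 73x_i, with X = x_i + Σ_{j≠i} x_j.
First-order condition: 174 − 2x_i − Σ_{j≠i} x_j = 0.
Imposing symmetry (x_j = x for all j) turns Σ_{j≠i} x_j into 3x, so 174 = 5x and x = 34.8.

34.8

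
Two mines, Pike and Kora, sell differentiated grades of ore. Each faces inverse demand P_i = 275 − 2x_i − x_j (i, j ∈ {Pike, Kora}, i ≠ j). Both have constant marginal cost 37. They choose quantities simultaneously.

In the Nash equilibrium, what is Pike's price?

132.2

Mine Pike's profit: π = x_{Pike}(275 − 2x_{Pike} − x_{Kora}) − 37x_{Pike}.
∂π/∂x_{Pike} = 238 − 4x_{Pike} − x_{Kora} = 0 ⇒ x_{Pike} = 59.5 − 0.25x_{Kora}.
By symmetry x_{Kora} = x_{Pike}; substituting into the reaction function, 1.25x_{Pike} = 59.5 and x_{Pike} = 47.6.
P_{Pike} = 275 − 2·47.6 − 47.6 = 132.2.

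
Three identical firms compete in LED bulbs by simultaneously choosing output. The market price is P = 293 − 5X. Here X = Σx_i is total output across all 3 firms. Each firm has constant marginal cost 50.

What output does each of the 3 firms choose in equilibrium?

12.15

A representative firm's profit is π_i = x_i(293 − 5X) − 50x_i, with X = x_i + Σ_{j≠i} x_j.
First-order condition: 243 − 10x_i − 5Σ_{j≠i} x_j = 0.
With identical firms, set every x_j = x: then 243 − 10x − 10x = 0, i.e. x = 243/20 = 12.15.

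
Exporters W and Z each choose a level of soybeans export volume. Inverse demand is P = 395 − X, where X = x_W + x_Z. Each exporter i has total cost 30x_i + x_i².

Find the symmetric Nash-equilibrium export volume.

Exporter W's profit: π = x_W(395 − (x_W + x_Z)) − 30x_W − x_W².
∂π/∂x_W = 365 − 4x_W − x_Z = 0, so x_W = 91.25 − 0.25x_Z.
By symmetry x_Z = x_W; substituting into the reaction function, 1.25x_W = 91.25 and x_W = 73.

73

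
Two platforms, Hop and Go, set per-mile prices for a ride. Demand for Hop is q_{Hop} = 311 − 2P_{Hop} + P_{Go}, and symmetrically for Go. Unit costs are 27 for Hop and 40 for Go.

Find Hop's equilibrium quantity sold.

Hop's profit: π = (P_{Hop} − 27)(311 − 2P_{Hop} + P_{Go}).
∂π/∂P_{Hop} = 365 − 4P_{Hop} + P_{Go} = 0 ⇒ P_{Hop} = 91.25 + 0.25P_{Go}.
Similarly P_{Go} = 97.75 + 0.25P_{Hop}.
Substituting the second reaction function into the first: P_{Hop} = 91.25 + 0.25(97.75 + 0.25P_{Hop}), which gives 0.9375P_{Hop} = 115.6875 ⇒ P_{Hop} = 123.4.
Then P_{Go} = 97.75 + 0.25·123.4 = 128.6.
q_{Hop} = 311 − 2·123.4 + 128.6 = 192.8.

192.8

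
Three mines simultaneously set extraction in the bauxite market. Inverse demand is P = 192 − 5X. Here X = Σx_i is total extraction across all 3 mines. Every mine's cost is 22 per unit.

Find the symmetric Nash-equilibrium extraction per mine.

8.5

A representative mine's profit is π_i = x_i(192 − 5X) − 22x_i, with X = x_i + Σ_{j≠i} x_j.
First-order condition: 170 − 10x_i − 5Σ_{j≠i} x_j = 0.
With identical mines, set every x_j = x: then 170 − 10x − 10x = 0, i.e. x = 170/20 = 8.5.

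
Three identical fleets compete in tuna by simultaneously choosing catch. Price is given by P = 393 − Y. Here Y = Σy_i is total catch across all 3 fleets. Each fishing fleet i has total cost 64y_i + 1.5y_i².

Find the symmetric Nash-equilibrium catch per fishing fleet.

47

A representative fishing fleet's profit is π_i = y_i(393 − Y) − 64y_i − 1.5y_i², with Y = y_i + Σ_{j≠i} y_j.
First-order condition: 329 − 5y_i − Σ_{j≠i} y_j = 0.
Imposing symmetry (y_j = y for all j) turns Σ_{j≠i} y_j into 2y, so 329 = 7y and y = 47.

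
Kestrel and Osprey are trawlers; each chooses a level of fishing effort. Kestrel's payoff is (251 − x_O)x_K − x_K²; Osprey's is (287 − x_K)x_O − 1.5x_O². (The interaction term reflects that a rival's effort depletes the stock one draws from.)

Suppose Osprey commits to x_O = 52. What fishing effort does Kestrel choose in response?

99.5

Expanding Kestrel's payoff: 251x_K − x_Ox_K − x_K².
∂π/∂x_K = 251 − x_O − 2x_K = 0, so x_K = 125.5 − 0.5x_O.
At x_O = 52: x_K = 125.5 − 0.5·52 = 99.5.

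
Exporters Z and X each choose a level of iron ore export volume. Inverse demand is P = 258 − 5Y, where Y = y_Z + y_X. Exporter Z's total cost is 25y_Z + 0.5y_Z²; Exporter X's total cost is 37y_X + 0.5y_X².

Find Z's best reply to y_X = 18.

Exporter Z's profit: π = y_Z(258 − 5(y_Z + y_X)) − 25y_Z − 0.5y_Z².
∂π/∂y_Z = 233 − 11y_Z − 5y_X = 0, so y_Z = 233/11 − (5/11)y_X.
At y_X = 18: y_Z = 233/11 − (5/11)·18 = 13.

13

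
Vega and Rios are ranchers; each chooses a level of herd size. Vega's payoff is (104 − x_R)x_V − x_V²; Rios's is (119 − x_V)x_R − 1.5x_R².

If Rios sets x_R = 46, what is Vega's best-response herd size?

29

Expanding Vega's payoff: 104x_V − x_Rx_V − x_V².
∂π/∂x_V = 104 − x_R − 2x_V = 0, so x_V = 52 − 0.5x_R.
At x_R = 46: x_V = 52 − 0.5·46 = 29.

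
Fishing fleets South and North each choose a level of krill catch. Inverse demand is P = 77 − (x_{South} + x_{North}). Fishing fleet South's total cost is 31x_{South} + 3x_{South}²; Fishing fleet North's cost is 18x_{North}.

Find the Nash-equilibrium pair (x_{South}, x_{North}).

Fishing fleet South's profit: π = x_{South}(77 − (x_{South} + x_{North})) − 31x_{South} − 3x_{South}².
∂π/∂x_{South} = 46 − 8x_{South} − x_{North} = 0, so x_{South} = 5.75 − 0.125x_{North}.
For North: ∂π/∂x_{North} = 59 − 2x_{North} − x_{South} = 0 ⇒ x_{North} = 29.5 − 0.5x_{South}.
Plugging x_{North} into South's best response: x_{South} = 5.75 − 0.125(29.5 − 0.5x_{South}) ⇒ 0.9375x_{South} = 2.0625, so x_{South} = 2.2.
Then x_{North} = 29.5 − 0.5·2.2 = 28.4.

2.2, 28.4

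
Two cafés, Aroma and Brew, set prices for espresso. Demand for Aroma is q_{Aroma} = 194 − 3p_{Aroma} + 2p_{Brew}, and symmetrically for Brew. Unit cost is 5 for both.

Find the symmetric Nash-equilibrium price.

52.25

Aroma's profit: π = (p_{Aroma} − 5)(194 − 3p_{Aroma} + 2p_{Brew}).
∂π/∂p_{Aroma} = 209 − 6p_{Aroma} + 2p_{Brew} = 0 ⇒ p_{Aroma} = 209/6 + (1/3)p_{Brew}.
By symmetry p_{Brew} = p_{Aroma}; substituting into the reaction function, (2/3)p_{Aroma} = 209/6 and p_{Aroma} = 52.25.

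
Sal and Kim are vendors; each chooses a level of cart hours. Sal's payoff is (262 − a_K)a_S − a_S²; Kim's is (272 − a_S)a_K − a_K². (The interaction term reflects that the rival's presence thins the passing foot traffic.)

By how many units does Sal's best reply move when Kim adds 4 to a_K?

-2

Expanding Sal's payoff: 262a_S − a_Ka_S − a_S².
∂π/∂a_S = 262 − a_K − 2a_S = 0, so a_S = 131 − 0.5a_K.
The reaction-function slope is −0.5, so a 4-unit rise in a_K moves a_S by −0.5 × 4 = −2. Sal's best response falls — the actions are strategic substitutes.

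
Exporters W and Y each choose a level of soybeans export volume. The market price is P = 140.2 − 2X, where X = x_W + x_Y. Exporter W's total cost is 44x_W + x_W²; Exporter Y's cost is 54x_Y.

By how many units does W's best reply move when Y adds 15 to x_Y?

Exporter W's profit: π = x_W(140.2 − 2(x_W + x_Y)) − 44x_W − x_W².
∂π/∂x_W = 96.2 − 6x_W − 2x_Y = 0, so x_W = 481/30 − (1/3)x_Y.
The reaction-function slope is −1/3, so a 15-unit rise in x_Y moves x_W by −1/3 × 15 = −5. W's best response falls — the actions are strategic substitutes.

-5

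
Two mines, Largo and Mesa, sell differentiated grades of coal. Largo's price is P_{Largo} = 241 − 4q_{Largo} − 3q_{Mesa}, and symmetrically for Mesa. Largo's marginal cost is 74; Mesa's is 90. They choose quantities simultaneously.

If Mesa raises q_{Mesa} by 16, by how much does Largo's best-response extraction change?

Mine Largo's profit: π = q_{Largo}(241 − 4q_{Largo} − 3q_{Mesa}) − 74q_{Largo}.
∂π/∂q_{Largo} = 167 − 8q_{Largo} − 3q_{Mesa} = 0 ⇒ q_{Largo} = 20.875 − 0.375q_{Mesa}.
The reaction-function slope is −0.375, so a 16-unit rise in q_{Mesa} moves q_{Largo} by −0.375 × 16 = −6. Largo's best response falls — the actions are strategic substitutes.

-6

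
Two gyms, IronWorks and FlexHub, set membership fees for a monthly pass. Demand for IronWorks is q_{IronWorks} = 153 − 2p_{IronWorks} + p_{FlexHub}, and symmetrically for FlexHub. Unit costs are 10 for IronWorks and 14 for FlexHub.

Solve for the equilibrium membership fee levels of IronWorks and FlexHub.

58.2, 59.8

IronWorks's profit: π = (p_{IronWorks} − 10)(153 − 2p_{IronWorks} + p_{FlexHub}).
∂π/∂p_{IronWorks} = 173 − 4p_{IronWorks} + p_{FlexHub} = 0 ⇒ p_{IronWorks} = 43.25 + 0.25p_{FlexHub}.
Similarly p_{FlexHub} = 45.25 + 0.25p_{IronWorks}.
Substituting the second reaction function into the first: p_{IronWorks} = 43.25 + 0.25(45.25 + 0.25p_{IronWorks}), which gives 0.9375p_{IronWorks} = 54.5625 ⇒ p_{IronWorks} = 58.2.
Then p_{FlexHub} = 45.25 + 0.25·58.2 = 59.8.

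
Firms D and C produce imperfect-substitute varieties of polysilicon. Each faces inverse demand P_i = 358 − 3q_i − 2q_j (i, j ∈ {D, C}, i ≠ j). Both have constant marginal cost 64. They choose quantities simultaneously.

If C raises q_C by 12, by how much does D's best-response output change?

Firm D's profit: π = q_D(358 − 3q_D − 2q_C) − 64q_D.
∂π/∂q_D = 294 − 6q_D − 2q_C = 0 ⇒ q_D = 49 − (1/3)q_C.
The reaction-function slope is −1/3, so a 12-unit rise in q_C moves q_D by −1/3 × 12 = −4. D's best response falls — the actions are strategic substitutes.

-4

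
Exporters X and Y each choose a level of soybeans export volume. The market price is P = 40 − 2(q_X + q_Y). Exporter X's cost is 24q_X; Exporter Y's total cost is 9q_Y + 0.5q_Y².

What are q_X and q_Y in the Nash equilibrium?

1.125, 5.75

Exporter X's profit: π = q_X(40 − 2(q_X + q_Y)) − 24q_X.
∂π/∂q_X = 16 − 4q_X − 2q_Y = 0, so q_X = 4 − 0.5q_Y.
For Y: ∂π/∂q_Y = 31 − 5q_Y − 2q_X = 0 ⇒ q_Y = 6.2 − 0.4q_X.
Solving the two reaction functions simultaneously: (1 − (−0.5)(−0.4))q_X = 4 − 0.5·6.2, so 0.8q_X = 0.9 and q_X = 1.125.
Then q_Y = 6.2 − 0.4·1.125 = 5.75.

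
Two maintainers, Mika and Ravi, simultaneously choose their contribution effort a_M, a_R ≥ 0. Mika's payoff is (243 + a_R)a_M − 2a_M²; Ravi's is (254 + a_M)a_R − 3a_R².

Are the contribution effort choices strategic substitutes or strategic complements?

strategic complements

Expanding Mika's payoff: 243a_M + a_Ra_M − 2a_M².
∂π/∂a_M = 243 + a_R − 4a_M = 0, so a_M = 60.75 + 0.25a_R.
The best-response slope da_M/da_R = 0.25 > 0: the reaction function is upward-sloping, so the choices are strategic complements.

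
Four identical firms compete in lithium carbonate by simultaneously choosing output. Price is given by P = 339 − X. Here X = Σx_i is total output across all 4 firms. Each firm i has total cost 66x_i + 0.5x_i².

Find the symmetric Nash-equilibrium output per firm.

A representative firm's profit is π_i = x_i(339 − X) − 66x_i − 0.5x_i², with X = x_i + Σ_{j≠i} x_j.
First-order condition: 273 − 3x_i − Σ_{j≠i} x_j = 0.
In a symmetric equilibrium every firm chooses the same x, so Σ_{j≠i} x_j = 3x. The condition becomes 273 − 6x = 0, giving x = 273/6 = 45.5.

45.5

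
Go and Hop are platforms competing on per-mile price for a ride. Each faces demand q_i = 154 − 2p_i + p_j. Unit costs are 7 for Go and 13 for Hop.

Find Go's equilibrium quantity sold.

Go's profit: π = (p_{Go} − 7)(154 − 2p_{Go} + p_{Hop}).
∂π/∂p_{Go} = 168 − 4p_{Go} + p_{Hop} = 0 ⇒ p_{Go} = 42 + 0.25p_{Hop}.
Similarly p_{Hop} = 45 + 0.25p_{Go}.
Substituting the second reaction function into the first: p_{Go} = 42 + 0.25(45 + 0.25p_{Go}), which gives 0.9375p_{Go} = 53.25 ⇒ p_{Go} = 56.8.
Then p_{Hop} = 45 + 0.25·56.8 = 59.2.
q_{Go} = 154 − 2·56.8 + 59.2 = 99.6.

99.6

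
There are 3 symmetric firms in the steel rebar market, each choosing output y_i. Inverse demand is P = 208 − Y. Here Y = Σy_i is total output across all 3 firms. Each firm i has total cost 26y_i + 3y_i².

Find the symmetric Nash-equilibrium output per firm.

A representative firm's profit is π_i = y_i(208 − Y) − 26y_i − 3y_i², with Y = y_i + Σ_{j≠i} y_j.
First-order condition: 182 − 8y_i − Σ_{j≠i} y_j = 0.
In a symmetric equilibrium every firm chooses the same y, so Σ_{j≠i} y_j = 2y. The condition becomes 182 − 10y = 0, giving y = 182/10 = 18.2.

18.2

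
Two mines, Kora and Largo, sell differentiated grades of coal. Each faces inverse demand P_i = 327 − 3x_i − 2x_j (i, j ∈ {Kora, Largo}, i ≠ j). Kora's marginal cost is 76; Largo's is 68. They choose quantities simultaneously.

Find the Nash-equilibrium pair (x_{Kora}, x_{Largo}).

Mine Kora's profit: π = x_{Kora}(327 − 3x_{Kora} − 2x_{Largo}) − 76x_{Kora}.
∂π/∂x_{Kora} = 251 − 6x_{Kora} − 2x_{Largo} = 0 ⇒ x_{Kora} = 251/6 − (1/3)x_{Largo}.
Similarly x_{Largo} = 259/6 − (1/3)x_{Kora}.
Substituting the second reaction function into the first: x_{Kora} = 251/6 − (1/3)(259/6 − (1/3)x_{Kora}), which gives (8/9)x_{Kora} = 247/9 ⇒ x_{Kora} = 30.875.
Then x_{Largo} = 259/6 − (1/3)·30.875 = 32.875.

30.875, 32.875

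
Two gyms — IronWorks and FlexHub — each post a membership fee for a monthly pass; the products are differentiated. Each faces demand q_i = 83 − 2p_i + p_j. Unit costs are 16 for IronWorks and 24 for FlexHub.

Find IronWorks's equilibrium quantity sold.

46.8

IronWorks's profit: π = (p_{IronWorks} − 16)(83 − 2p_{IronWorks} + p_{FlexHub}).
∂π/∂p_{IronWorks} = 115 − 4p_{IronWorks} + p_{FlexHub} = 0 ⇒ p_{IronWorks} = 28.75 + 0.25p_{FlexHub}.
Similarly p_{FlexHub} = 32.75 + 0.25p_{IronWorks}.
Substituting the second reaction function into the first: p_{IronWorks} = 28.75 + 0.25(32.75 + 0.25p_{IronWorks}), which gives 0.9375p_{IronWorks} = 36.9375 ⇒ p_{IronWorks} = 39.4.
Then p_{FlexHub} = 32.75 + 0.25·39.4 = 42.6.
q_{IronWorks} = 83 − 2·39.4 + 42.6 = 46.8.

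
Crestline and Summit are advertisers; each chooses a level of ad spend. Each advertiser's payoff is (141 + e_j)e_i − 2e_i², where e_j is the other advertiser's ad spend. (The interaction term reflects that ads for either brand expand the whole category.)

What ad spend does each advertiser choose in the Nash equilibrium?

47

Crestline's payoff is (141 + e_S)e_C − 2e_C².
∂π/∂e_C = 141 + e_S − 4e_C = 0, so e_C = 35.25 + 0.25e_S.
By symmetry e_S = e_C; substituting into the reaction function, 0.75e_C = 35.25 and e_C = 47.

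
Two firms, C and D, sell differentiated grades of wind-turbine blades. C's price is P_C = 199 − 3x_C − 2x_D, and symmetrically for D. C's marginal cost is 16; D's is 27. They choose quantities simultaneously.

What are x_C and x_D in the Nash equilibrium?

23.5625, 20.8125

Firm C's profit: π = x_C(199 − 3x_C − 2x_D) − 16x_C.
∂π/∂x_C = 183 − 6x_C − 2x_D = 0 ⇒ x_C = 30.5 − (1/3)x_D.
Similarly x_D = 86/3 − (1/3)x_C.
Plugging x_D into C's best response: x_C = 30.5 − (1/3)(86/3 − (1/3)x_C) ⇒ (8/9)x_C = 377/18, so x_C = 23.5625.
Then x_D = 86/3 − (1/3)·23.5625 = 20.8125.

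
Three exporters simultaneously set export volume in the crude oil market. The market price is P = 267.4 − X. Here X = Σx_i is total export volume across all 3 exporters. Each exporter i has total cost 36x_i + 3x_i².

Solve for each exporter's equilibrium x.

A representative exporter's profit is π_i = x_i(267.4 − X) − 36x_i − 3x_i², with X = x_i + Σ_{j≠i} x_j.
First-order condition: 231.4 − 8x_i − Σ_{j≠i} x_j = 0.
In a symmetric equilibrium every exporter chooses the same x, so Σ_{j≠i} x_j = 2x. The condition becomes 231.4 − 10x = 0, giving x = 231.4/10 = 23.14.

23.14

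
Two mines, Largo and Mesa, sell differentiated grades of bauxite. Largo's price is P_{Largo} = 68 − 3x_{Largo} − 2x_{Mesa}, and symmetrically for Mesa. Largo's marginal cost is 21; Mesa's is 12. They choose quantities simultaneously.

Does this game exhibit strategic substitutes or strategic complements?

strategic substitutes

Mine Largo's profit: π = x_{Largo}(68 − 3x_{Largo} − 2x_{Mesa}) − 21x_{Largo}.
∂π/∂x_{Largo} = 47 − 6x_{Largo} − 2x_{Mesa} = 0 ⇒ x_{Largo} = 47/6 − (1/3)x_{Mesa}.
The best-response slope dx_{Largo}/dx_{Mesa} = −1/3 < 0: the reaction function is downward-sloping, so the choices are strategic substitutes.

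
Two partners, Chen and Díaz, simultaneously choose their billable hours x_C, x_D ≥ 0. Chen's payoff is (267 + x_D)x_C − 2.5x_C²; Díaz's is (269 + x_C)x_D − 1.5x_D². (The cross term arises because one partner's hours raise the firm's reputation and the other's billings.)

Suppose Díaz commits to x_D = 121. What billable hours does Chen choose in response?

77.6

Expanding Chen's payoff: 267x_C + x_Dx_C − 2.5x_C².
∂π/∂x_C = 267 + x_D − 5x_C = 0, so x_C = 53.4 + 0.2x_D.
At x_D = 121: x_C = 53.4 + 0.2·121 = 77.6.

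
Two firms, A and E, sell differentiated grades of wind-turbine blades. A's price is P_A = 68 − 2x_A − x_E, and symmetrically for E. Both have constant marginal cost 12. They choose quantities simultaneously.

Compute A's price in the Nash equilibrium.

34.4

Firm A's profit: π = x_A(68 − 2x_A − x_E) − 12x_A.
∂π/∂x_A = 56 − 4x_A − x_E = 0 ⇒ x_A = 14 − 0.25x_E.
Setting x_A = x_E in the reaction function: x_A = 14 − 0.25x_A, so x_A = 14 / 1.25 = 11.2.
P_A = 68 − 2·11.2 − 11.2 = 34.4.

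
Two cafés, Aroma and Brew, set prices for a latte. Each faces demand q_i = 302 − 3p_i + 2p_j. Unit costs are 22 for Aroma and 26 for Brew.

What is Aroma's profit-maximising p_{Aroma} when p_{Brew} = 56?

Aroma's profit: π = (p_{Aroma} − 22)(302 − 3p_{Aroma} + 2p_{Brew}).
∂π/∂p_{Aroma} = 368 − 6p_{Aroma} + 2p_{Brew} = 0 ⇒ p_{Aroma} = 184/3 + (1/3)p_{Brew}.
At p_{Brew} = 56: p_{Aroma} = 184/3 + (1/3)·56 = 80.

80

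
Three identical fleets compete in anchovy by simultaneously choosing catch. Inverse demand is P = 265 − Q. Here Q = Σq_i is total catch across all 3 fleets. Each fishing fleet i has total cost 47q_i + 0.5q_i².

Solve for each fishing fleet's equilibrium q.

43.6

A representative fishing fleet's profit is π_i = q_i(265 − Q) − 47q_i − 0.5q_i², with Q = q_i + Σ_{j≠i} q_j.
First-order condition: 218 − 3q_i − Σ_{j≠i} q_j = 0.
In a symmetric equilibrium every fishing fleet chooses the same q, so Σ_{j≠i} q_j = 2q. The condition becomes 218 − 5q = 0, giving q = 218/5 = 43.6.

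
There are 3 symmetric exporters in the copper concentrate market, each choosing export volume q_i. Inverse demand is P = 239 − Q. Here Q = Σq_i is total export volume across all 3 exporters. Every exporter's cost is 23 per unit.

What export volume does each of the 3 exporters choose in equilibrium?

A representative exporter's profit is π_i = q_i(239 − Q) − 23q_i, with Q = q_i + Σ_{j≠i} q_j.
First-order condition: 216 − 2q_i − Σ_{j≠i} q_j = 0.
With identical exporters, set every q_j = q: then 216 − 2q − 2q = 0, i.e. q = 216/4 = 54.

54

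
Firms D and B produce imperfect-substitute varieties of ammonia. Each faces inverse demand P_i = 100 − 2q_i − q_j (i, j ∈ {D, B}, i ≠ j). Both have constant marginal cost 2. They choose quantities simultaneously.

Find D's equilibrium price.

41.2

Firm D's profit: π = q_D(100 − 2q_D − q_B) − 2q_D.
∂π/∂q_D = 98 − 4q_D − q_B = 0 ⇒ q_D = 24.5 − 0.25q_B.
Setting q_D = q_B in the reaction function: q_D = 24.5 − 0.25q_D, so q_D = 24.5 / 1.25 = 19.6.
P_D = 100 − 2·19.6 − 19.6 = 41.2.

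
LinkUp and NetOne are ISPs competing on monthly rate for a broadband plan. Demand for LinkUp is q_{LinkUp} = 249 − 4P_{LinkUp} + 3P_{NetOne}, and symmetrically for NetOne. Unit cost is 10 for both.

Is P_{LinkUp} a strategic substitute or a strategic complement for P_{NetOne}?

strategic complements

LinkUp's profit: π = (P_{LinkUp} − 10)(249 − 4P_{LinkUp} + 3P_{NetOne}).
∂π/∂P_{LinkUp} = 289 − 8P_{LinkUp} + 3P_{NetOne} = 0 ⇒ P_{LinkUp} = 36.125 + 0.375P_{NetOne}.
The best-response slope dP_{LinkUp}/dP_{NetOne} = 0.375 > 0: the reaction function is upward-sloping, so the choices are strategic complements.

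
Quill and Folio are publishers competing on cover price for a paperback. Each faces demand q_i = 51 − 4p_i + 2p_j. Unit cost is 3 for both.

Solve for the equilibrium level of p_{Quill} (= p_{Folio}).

10.5

Quill's profit: π = (p_{Quill} − 3)(51 − 4p_{Quill} + 2p_{Folio}).
∂π/∂p_{Quill} = 63 − 8p_{Quill} + 2p_{Folio} = 0 ⇒ p_{Quill} = 7.875 + 0.25p_{Folio}.
The game is symmetric, so in equilibrium p_{Folio} = p_{Quill}: the reaction function gives 0.75p_{Quill} = 7.875, hence p_{Quill} = 10.5.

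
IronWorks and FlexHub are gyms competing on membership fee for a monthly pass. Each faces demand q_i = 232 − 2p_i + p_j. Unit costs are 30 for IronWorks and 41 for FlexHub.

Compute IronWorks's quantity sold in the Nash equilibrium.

IronWorks's profit: π = (p_{IronWorks} − 30)(232 − 2p_{IronWorks} + p_{FlexHub}).
∂π/∂p_{IronWorks} = 292 − 4p_{IronWorks} + p_{FlexHub} = 0 ⇒ p_{IronWorks} = 73 + 0.25p_{FlexHub}.
Similarly p_{FlexHub} = 78.5 + 0.25p_{IronWorks}.
Substituting the second reaction function into the first: p_{IronWorks} = 73 + 0.25(78.5 + 0.25p_{IronWorks}), which gives 0.9375p_{IronWorks} = 92.625 ⇒ p_{IronWorks} = 98.8.
Then p_{FlexHub} = 78.5 + 0.25·98.8 = 103.2.
q_{IronWorks} = 232 − 2·98.8 + 103.2 = 137.6.

137.6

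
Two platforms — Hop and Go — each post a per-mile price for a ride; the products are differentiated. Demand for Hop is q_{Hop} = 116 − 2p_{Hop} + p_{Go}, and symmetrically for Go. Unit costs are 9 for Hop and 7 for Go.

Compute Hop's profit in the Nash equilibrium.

Hop's profit: π = (p_{Hop} − 9)(116 − 2p_{Hop} + p_{Go}).
∂π/∂p_{Hop} = 134 − 4p_{Hop} + p_{Go} = 0 ⇒ p_{Hop} = 33.5 + 0.25p_{Go}.
Similarly p_{Go} = 32.5 + 0.25p_{Hop}.
Solving the two reaction functions simultaneously: (1 − (0.25)(0.25))p_{Hop} = 33.5 + 0.25·32.5, so 0.9375p_{Hop} = 41.625 and p_{Hop} = 44.4.
Then p_{Go} = 32.5 + 0.25·44.4 = 43.6.
q_{Hop} = 116 − 2·44.4 + 43.6 = 70.8.
Profit = (44.4 − 9)·70.8 = 2506.32.

2506.32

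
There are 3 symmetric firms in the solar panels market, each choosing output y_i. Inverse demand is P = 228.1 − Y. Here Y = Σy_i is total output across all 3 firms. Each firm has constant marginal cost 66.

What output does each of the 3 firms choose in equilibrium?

40.525

A representative firm's profit is π_i = y_i(228.1 − Y) − 66y_i, with Y = y_i + Σ_{j≠i} y_j.
First-order condition: 162.1 − 2y_i − Σ_{j≠i} y_j = 0.
With identical firms, set every y_j = y: then 162.1 − 2y − 2y = 0, i.e. y = 162.1/4 = 40.525.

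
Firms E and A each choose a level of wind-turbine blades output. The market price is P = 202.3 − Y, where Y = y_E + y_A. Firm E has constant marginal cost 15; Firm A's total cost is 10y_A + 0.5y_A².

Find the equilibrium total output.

Firm E's profit: π = y_E(202.3 − (y_E + y_A)) − 15y_E.
∂π/∂y_E = 187.3 − 2y_E − y_A = 0, so y_E = 93.65 − 0.5y_A.
For A: ∂π/∂y_A = 192.3 − 3y_A − y_E = 0 ⇒ y_A = 64.1 − (1/3)y_E.
Substituting the second reaction function into the first: y_E = 93.65 − 0.5(64.1 − (1/3)y_E), which gives (5/6)y_E = 61.6 ⇒ y_E = 73.92.
Then y_A = 64.1 − (1/3)·73.92 = 39.46.
Total output: 73.92 + 39.46 = 113.38.

113.38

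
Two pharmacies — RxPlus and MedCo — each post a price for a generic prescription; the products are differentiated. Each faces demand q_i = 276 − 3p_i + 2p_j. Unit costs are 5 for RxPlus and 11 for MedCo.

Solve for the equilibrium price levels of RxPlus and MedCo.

RxPlus's profit: π = (p_{RxPlus} − 5)(276 − 3p_{RxPlus} + 2p_{MedCo}).
∂π/∂p_{RxPlus} = 291 − 6p_{RxPlus} + 2p_{MedCo} = 0 ⇒ p_{RxPlus} = 48.5 + (1/3)p_{MedCo}.
Similarly p_{MedCo} = 51.5 + (1/3)p_{RxPlus}.
Substituting the second reaction function into the first: p_{RxPlus} = 48.5 + (1/3)(51.5 + (1/3)p_{RxPlus}), which gives (8/9)p_{RxPlus} = 197/3 ⇒ p_{RxPlus} = 73.875.
Then p_{MedCo} = 51.5 + (1/3)·73.875 = 76.125.

73.875, 76.125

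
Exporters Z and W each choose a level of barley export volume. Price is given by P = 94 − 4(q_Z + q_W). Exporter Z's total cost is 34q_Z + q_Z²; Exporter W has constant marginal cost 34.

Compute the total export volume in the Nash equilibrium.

9.375

Exporter Z's profit: π = q_Z(94 − 4(q_Z + q_W)) − 34q_Z − q_Z².
∂π/∂q_Z = 60 − 10q_Z − 4q_W = 0, so q_Z = 6 − 0.4q_W.
For W: ∂π/∂q_W = 60 − 8q_W − 4q_Z = 0 ⇒ q_W = 7.5 − 0.5q_Z.
Solving the two reaction functions simultaneously: (1 − (−0.4)(−0.5))q_Z = 6 − 0.4·7.5, so 0.8q_Z = 3 and q_Z = 3.75.
Then q_W = 7.5 − 0.5·3.75 = 5.625.
Total export volume: 3.75 + 5.625 = 9.375.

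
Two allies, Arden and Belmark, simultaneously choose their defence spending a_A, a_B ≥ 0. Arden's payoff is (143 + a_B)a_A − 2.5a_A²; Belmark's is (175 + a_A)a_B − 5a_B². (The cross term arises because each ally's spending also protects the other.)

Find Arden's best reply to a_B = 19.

32.4

Expanding Arden's payoff: 143a_A + a_Ba_A − 2.5a_A².
∂π/∂a_A = 143 + a_B − 5a_A = 0, so a_A = 28.6 + 0.2a_B.
At a_B = 19: a_A = 28.6 + 0.2·19 = 32.4.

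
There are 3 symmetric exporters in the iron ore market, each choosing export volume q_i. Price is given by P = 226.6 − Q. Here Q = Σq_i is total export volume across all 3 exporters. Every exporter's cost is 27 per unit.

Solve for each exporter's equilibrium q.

A representative exporter's profit is π_i = q_i(226.6 − Q) − 27q_i, with Q = q_i + Σ_{j≠i} q_j.
First-order condition: 199.6 − 2q_i − Σ_{j≠i} q_j = 0.
With identical exporters, set every q_j = q: then 199.6 − 2q − 2q = 0, i.e. q = 199.6/4 = 49.9.

49.9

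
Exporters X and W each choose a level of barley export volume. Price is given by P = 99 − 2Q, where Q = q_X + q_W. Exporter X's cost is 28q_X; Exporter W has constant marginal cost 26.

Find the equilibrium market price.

51

Exporter X's profit: π = q_X(99 − 2(q_X + q_W)) − 28q_X.
∂π/∂q_X = 71 − 4q_X − 2q_W = 0, so q_X = 17.75 − 0.5q_W.
By the same steps for W: q_W = 18.25 − 0.5q_X.
Substituting the second reaction function into the first: q_X = 17.75 − 0.5(18.25 − 0.5q_X), which gives 0.75q_X = 8.625 ⇒ q_X = 11.5.
Then q_W = 18.25 − 0.5·11.5 = 12.5.
Equilibrium price: P = 99 − 2·24 = 51.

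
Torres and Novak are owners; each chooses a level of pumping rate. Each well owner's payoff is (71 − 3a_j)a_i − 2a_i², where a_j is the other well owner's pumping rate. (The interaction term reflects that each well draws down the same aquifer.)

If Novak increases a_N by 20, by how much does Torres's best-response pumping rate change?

-15

Torres's payoff is (71 − 3a_N)a_T − 2a_T².
∂π/∂a_T = 71 − 3a_N − 4a_T = 0, so a_T = 17.75 − 0.75a_N.
The reaction-function slope is −0.75, so a 20-unit rise in a_N moves a_T by −0.75 × 20 = −15. Torres's best response falls — the actions are strategic substitutes.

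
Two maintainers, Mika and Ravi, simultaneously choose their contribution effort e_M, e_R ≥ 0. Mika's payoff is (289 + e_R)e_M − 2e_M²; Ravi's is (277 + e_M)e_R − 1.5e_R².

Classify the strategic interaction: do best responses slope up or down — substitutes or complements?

strategic complements

Expanding Mika's payoff: 289e_M + e_Re_M − 2e_M².
∂π/∂e_M = 289 + e_R − 4e_M = 0, so e_M = 72.25 + 0.25e_R.
The best-response slope de_M/de_R = 0.25 > 0: the reaction function is upward-sloping, so the choices are strategic complements.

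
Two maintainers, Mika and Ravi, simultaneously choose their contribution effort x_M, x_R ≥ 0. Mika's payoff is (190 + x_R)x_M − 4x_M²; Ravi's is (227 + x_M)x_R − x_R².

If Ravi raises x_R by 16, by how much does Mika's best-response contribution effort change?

2

Expanding Mika's payoff: 190x_M + x_Rx_M − 4x_M².
∂π/∂x_M = 190 + x_R − 8x_M = 0, so x_M = 23.75 + 0.125x_R.
The reaction-function slope is 0.125, so a 16-unit rise in x_R moves x_M by 0.125 × 16 = 2. Mika's best response rises — the actions are strategic complements.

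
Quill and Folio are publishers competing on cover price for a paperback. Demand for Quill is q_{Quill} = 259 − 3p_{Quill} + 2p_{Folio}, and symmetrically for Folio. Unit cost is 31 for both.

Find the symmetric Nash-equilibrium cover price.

Quill's profit: π = (p_{Quill} − 31)(259 − 3p_{Quill} + 2p_{Folio}).
∂π/∂p_{Quill} = 352 − 6p_{Quill} + 2p_{Folio} = 0 ⇒ p_{Quill} = 176/3 + (1/3)p_{Folio}.
Setting p_{Quill} = p_{Folio} in the reaction function: p_{Quill} = 176/3 + (1/3)p_{Quill}, so p_{Quill} = (176/3) / (2/3) = 88.

88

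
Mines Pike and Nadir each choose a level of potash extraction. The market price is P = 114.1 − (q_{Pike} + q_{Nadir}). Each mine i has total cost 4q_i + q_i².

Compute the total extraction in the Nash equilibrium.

44.04

Mine Pike's profit: π = q_{Pike}(114.1 − (q_{Pike} + q_{Nadir})) − 4q_{Pike} − q_{Pike}².
∂π/∂q_{Pike} = 110.1 − 4q_{Pike} − q_{Nadir} = 0, so q_{Pike} = 27.525 − 0.25q_{Nadir}.
The game is symmetric, so in equilibrium q_{Nadir} = q_{Pike}: the reaction function gives 1.25q_{Pike} = 27.525, hence q_{Pike} = 22.02.
Total extraction: 22.02 + 22.02 = 44.04.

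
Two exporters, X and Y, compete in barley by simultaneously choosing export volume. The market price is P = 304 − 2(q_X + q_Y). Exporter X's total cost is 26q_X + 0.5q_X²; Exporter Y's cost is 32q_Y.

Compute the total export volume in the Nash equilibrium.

Exporter X's profit: π = q_X(304 − 2(q_X + q_Y)) − 26q_X − 0.5q_X².
∂π/∂q_X = 278 − 5q_X − 2q_Y = 0, so q_X = 55.6 − 0.4q_Y.
For Y: ∂π/∂q_Y = 272 − 4q_Y − 2q_X = 0 ⇒ q_Y = 68 − 0.5q_X.
Solving the two reaction functions simultaneously: (1 − (−0.4)(−0.5))q_X = 55.6 − 0.4·68, so 0.8q_X = 28.4 and q_X = 35.5.
Then q_Y = 68 − 0.5·35.5 = 50.25.
Total export volume: 35.5 + 50.25 = 85.75.

85.75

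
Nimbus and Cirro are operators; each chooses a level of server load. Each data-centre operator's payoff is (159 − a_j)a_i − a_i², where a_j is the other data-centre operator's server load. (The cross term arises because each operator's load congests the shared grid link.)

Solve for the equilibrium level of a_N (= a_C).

Nimbus's payoff is (159 − a_C)a_N − a_N².
∂π/∂a_N = 159 − a_C − 2a_N = 0, so a_N = 79.5 − 0.5a_C.
The game is symmetric, so in equilibrium a_C = a_N: the reaction function gives 1.5a_N = 79.5, hence a_N = 53.

53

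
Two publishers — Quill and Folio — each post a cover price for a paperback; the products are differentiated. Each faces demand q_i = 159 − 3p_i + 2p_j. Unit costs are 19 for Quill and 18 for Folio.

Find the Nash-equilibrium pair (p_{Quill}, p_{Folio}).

Quill's profit: π = (p_{Quill} − 19)(159 − 3p_{Quill} + 2p_{Folio}).
∂π/∂p_{Quill} = 216 − 6p_{Quill} + 2p_{Folio} = 0 ⇒ p_{Quill} = 36 + (1/3)p_{Folio}.
Similarly p_{Folio} = 35.5 + (1/3)p_{Quill}.
Solving the two reaction functions simultaneously: (1 − (1/3)(1/3))p_{Quill} = 36 + (1/3)·35.5, so (8/9)p_{Quill} = 287/6 and p_{Quill} = 53.8125.
Then p_{Folio} = 35.5 + (1/3)·53.8125 = 53.4375.

53.8125, 53.4375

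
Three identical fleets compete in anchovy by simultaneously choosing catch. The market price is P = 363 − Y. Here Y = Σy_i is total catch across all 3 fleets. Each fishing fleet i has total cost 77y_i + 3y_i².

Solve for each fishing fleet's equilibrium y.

28.6

A representative fishing fleet's profit is π_i = y_i(363 − Y) − 77y_i − 3y_i², with Y = y_i + Σ_{j≠i} y_j.
First-order condition: 286 − 8y_i − Σ_{j≠i} y_j = 0.
Imposing symmetry (y_j = y for all j) turns Σ_{j≠i} y_j into 2y, so 286 = 10y and y = 28.6.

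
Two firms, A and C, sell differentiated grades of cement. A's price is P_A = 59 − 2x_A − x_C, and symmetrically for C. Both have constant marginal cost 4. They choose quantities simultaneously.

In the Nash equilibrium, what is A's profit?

242

Firm A's profit: π = x_A(59 − 2x_A − x_C) − 4x_A.
∂π/∂x_A = 55 − 4x_A − x_C = 0 ⇒ x_A = 13.75 − 0.25x_C.
The game is symmetric, so in equilibrium x_C = x_A: the reaction function gives 1.25x_A = 13.75, hence x_A = 11.
P_A = 59 − 2·11 − 11 = 26.
Profit = (26 − 4)·11 = 242.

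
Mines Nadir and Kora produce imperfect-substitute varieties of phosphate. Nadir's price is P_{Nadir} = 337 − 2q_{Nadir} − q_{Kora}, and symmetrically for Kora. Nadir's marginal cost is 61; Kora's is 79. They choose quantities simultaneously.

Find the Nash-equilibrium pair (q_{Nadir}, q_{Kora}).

Mine Nadir's profit: π = q_{Nadir}(337 − 2q_{Nadir} − q_{Kora}) − 61q_{Nadir}.
∂π/∂q_{Nadir} = 276 − 4q_{Nadir} − q_{Kora} = 0 ⇒ q_{Nadir} = 69 − 0.25q_{Kora}.
Similarly q_{Kora} = 64.5 − 0.25q_{Nadir}.
Substituting the second reaction function into the first: q_{Nadir} = 69 − 0.25(64.5 − 0.25q_{Nadir}), which gives 0.9375q_{Nadir} = 52.875 ⇒ q_{Nadir} = 56.4.
Then q_{Kora} = 64.5 − 0.25·56.4 = 50.4.

56.4, 50.4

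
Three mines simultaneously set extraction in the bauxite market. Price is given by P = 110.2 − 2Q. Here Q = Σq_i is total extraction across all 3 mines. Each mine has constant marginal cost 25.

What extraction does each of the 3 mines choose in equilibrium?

10.65

A representative mine's profit is π_i = q_i(110.2 − 2Q) − 25q_i, with Q = q_i + Σ_{j≠i} q_j.
First-order condition: 85.2 − 4q_i − 2Σ_{j≠i} q_j = 0.
In a symmetric equilibrium every mine chooses the same q, so Σ_{j≠i} q_j = 2q. The condition becomes 85.2 − 8q = 0, giving q = 85.2/8 = 10.65.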